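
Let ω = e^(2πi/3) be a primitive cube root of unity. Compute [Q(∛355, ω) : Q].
[Q(∛355, ω) : Q] = 6

[Q(∛355):Q] = 3 (min poly x^3 - 355, irreducible since 355 is not a perfect cube). [Q(ω):Q] = 2 (min poly x^2 + x + 1). Since Q(∛355) ⊂ R and ω ∉ R, we have ω ∉ Q(∛355), so x^2 + x + 1 remains irreducible over Q(∛355) and [Q(∛355, ω) : Q(∛355)] = 2. By the tower law, [Q(∛355, ω) : Q] = 3 · 2 = 6. (In fact Q(∛355, ω) is the splitting field of x^3 - 355 over Q.)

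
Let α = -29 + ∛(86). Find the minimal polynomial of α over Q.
m_α(x) = x^3 + 87x^2 + 2523x + 24303

Set β = α + 29 = ∛(86), so β^3 = 86. Then (α + 29)^3 - 86 = 0, i.e. α is a root of g(x) = (x + 29)^3 - 86 = x^3 + 87x^2 + 2523x + 24303. Since g(x) = h(x + 29) where h(x) = x^3 - 86, and h is irreducible over Q (because 86 is not a perfect cube, so h has no rational root, and a monic cubic with no rational root is irreducible), g is also irreducible (irreducibility is preserved under the substitution x → x + 29). Hence m_α(x) = x^3 + 87x^2 + 2523x + 24303.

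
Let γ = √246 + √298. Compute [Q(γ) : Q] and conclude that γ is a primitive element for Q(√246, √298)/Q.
[Q(γ) : Q] = 4 (equivalently, Q(γ) = Q(√246, √298))

Obviously Q(γ) ⊆ Q(√246, √298), and [Q(√246, √298):Q] = 4 (since 246, 298 are distinct squarefree integers > 1 with 73308 not a perfect square). To show equality we compute the minimal polynomial of γ. From γ = √246 + √298: γ^2 = 246 + 2√(73308) + 298 = 544 + 2√(73308), so γ^2 - 544 = 2√(73308); squaring, (γ^2 - 544)^2 = 4·73308, i.e. γ^4 - 1088γ^2 + 295936 - 293232 = 0, i.e. γ^4 - 1088γ^2 + 2704 = 0. So γ is a root of x^4 - 1088x^2 + 2704. This polynomial is irreducible over Q: it has no rational root (each ±√246 ± √298 is irrational), and any factorization into two quadratics over Q would force √(73308) ∈ Q (pairing opposite roots) or √246, √298 ∈ Q (other pairings), all impossible. Hence [Q(γ):Q] = 4 = [Q(√246, √298):Q], so Q(γ) = Q(√246, √298).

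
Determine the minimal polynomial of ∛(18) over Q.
m_α(x) = x^3 - 18

α satisfies α^3 = 18, so x^3 - 18 annihilates α. By the rational root test, a rational root p/q (in lowest terms) of x^3 - 18 would satisfy p^3 = 18 q^3, forcing q = 1 and p^3 = 18; but 18 is not a perfect cube, contradiction. A monic cubic over Q with no rational root is irreducible (any nontrivial factorization would include a linear factor). Hence x^3 - 18 is the minimal polynomial of α, and in particular [Q(α):Q] = 3.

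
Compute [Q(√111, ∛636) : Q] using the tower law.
[Q(√111, ∛636) : Q] = 6

Let L = Q(√111, ∛636). Since Q(√111) ⊂ L and [Q(√111):Q] = 2, the tower law gives 2 | [L:Q]. Likewise Q(∛636) ⊂ L with [Q(∛636):Q] = 3 (because 636 is not a perfect cube), so 3 | [L:Q]. As gcd(2,3) = 1, [L:Q] is divisible by 6. Conversely L is generated over Q by √111 and ∛636, so [L:Q] ≤ 2·3 = 6. Therefore [Q(√111, ∛636) : Q] = 6.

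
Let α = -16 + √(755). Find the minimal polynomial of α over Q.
m_α(x) = x^2 + 32x - 499

From α + 16 = √(755), squaring gives (α + 16)^2 = 755, i.e. α^2 + 32α + 256 = 755, so α^2 + 32α - 499 = 0. The discriminant of x^2 + 32x - 499 is (32)^2 - 4·(-499) = 1024 + 1996 = 3020, and 4·(755) is not a perfect square in Q since 755 is squarefree and ≠ 1. Hence x^2 + 32x - 499 is irreducible over Q and is the minimal polynomial of α.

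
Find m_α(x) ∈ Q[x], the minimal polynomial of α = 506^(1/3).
m_α(x) = x^3 - 506

α satisfies α^3 = 506, so x^3 - 506 annihilates α. By the rational root test, a rational root p/q (in lowest terms) of x^3 - 506 would satisfy p^3 = 506 q^3, forcing q = 1 and p^3 = 506; but 506 is not a perfect cube, contradiction. A monic cubic over Q with no rational root is irreducible (any nontrivial factorization would include a linear factor). Hence x^3 - 506 is the minimal polynomial of α, and in particular [Q(α):Q] = 3.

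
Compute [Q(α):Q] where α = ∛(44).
[Q(α):Q] = 3

The minimal polynomial of α is x^3 - 44, irreducible over Q since 44 is not a perfect cube (so x^3 - 44 has no rational root). Hence [Q(α):Q] = deg(m_α) = 3.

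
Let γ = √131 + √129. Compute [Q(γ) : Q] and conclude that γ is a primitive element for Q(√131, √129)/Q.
[Q(γ) : Q] = 4 (equivalently, Q(γ) = Q(√131, √129))

Obviously Q(γ) ⊆ Q(√131, √129), and [Q(√131, √129):Q] = 4 (since 131, 129 are distinct squarefree integers > 1 with 16899 not a perfect square). To show equality we compute the minimal polynomial of γ. From γ = √131 + √129: γ^2 = 131 + 2√(16899) + 129 = 260 + 2√(16899), so γ^2 - 260 = 2√(16899); squaring, (γ^2 - 260)^2 = 4·16899, i.e. γ^4 - 520γ^2 + 67600 - 67596 = 0, i.e. γ^4 - 520γ^2 + 4 = 0. So γ is a root of x^4 - 520x^2 + 4. This polynomial is irreducible over Q: it has no rational root (each ±√131 ± √129 is irrational), and any factorization into two quadratics over Q would force √(16899) ∈ Q (pairing opposite roots) or √131, √129 ∈ Q (other pairings), all impossible. Hence [Q(γ):Q] = 4 = [Q(√131, √129):Q], so Q(γ) = Q(√131, √129).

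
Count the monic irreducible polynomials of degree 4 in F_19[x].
There are 32490 monic irreducible polynomials of degree 4 over F_19

Each element of F_{19^4} that lies in no proper subfield is a root of exactly one monic irreducible of degree 4 over F_19, and each such polynomial has 4 distinct roots in F_{19^4}. By Möbius inversion the count is N_19(4) = (1/4) Σ_{d|4} μ(4/d) · 19^d = (1/4)(μ(4)·19^1 + μ(2)·19^2 + μ(1)·19^4) = 129960/4 = 32490.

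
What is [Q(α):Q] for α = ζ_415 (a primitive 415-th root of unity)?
[Q(α):Q] = 328

The minimal polynomial of ζ_415 over Q is the 415-th cyclotomic polynomial Φ_415(x), which is irreducible over Q and has degree φ(415) = 328. Hence [Q(α):Q] = φ(415) = 328.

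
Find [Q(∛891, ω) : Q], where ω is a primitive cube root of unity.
[Q(∛891, ω) : Q] = 6

[Q(∛891):Q] = 3 (min poly x^3 - 891, irreducible since 891 is not a perfect cube). [Q(ω):Q] = 2 (min poly x^2 + x + 1). Since Q(∛891) ⊂ R and ω ∉ R, we have ω ∉ Q(∛891), so x^2 + x + 1 remains irreducible over Q(∛891) and [Q(∛891, ω) : Q(∛891)] = 2. By the tower law, [Q(∛891, ω) : Q] = 3 · 2 = 6. (In fact Q(∛891, ω) is the splitting field of x^3 - 891 over Q.)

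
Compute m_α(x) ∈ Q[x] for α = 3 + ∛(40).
m_α(x) = x^3 - 9x^2 + 27x - 67

Set β = α - 3 = ∛(40), so β^3 = 40. Then (α - 3)^3 - 40 = 0, i.e. α is a root of g(x) = (x - 3)^3 - 40 = x^3 - 9x^2 + 27x - 67. Since g(x) = h(x - 3) where h(x) = x^3 - 40, and h is irreducible over Q (because 40 is not a perfect cube, so h has no rational root, and a monic cubic with no rational root is irreducible), g is also irreducible (irreducibility is preserved under the substitution x → x - 3). Hence m_α(x) = x^3 - 9x^2 + 27x - 67.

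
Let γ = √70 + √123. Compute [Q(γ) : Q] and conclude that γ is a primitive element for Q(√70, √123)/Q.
[Q(γ) : Q] = 4 (equivalently, Q(γ) = Q(√70, √123))

Obviously Q(γ) ⊆ Q(√70, √123), and [Q(√70, √123):Q] = 4 (since 70, 123 are distinct squarefree integers > 1 with 8610 not a perfect square). To show equality we compute the minimal polynomial of γ. From γ = √70 + √123: γ^2 = 70 + 2√(8610) + 123 = 193 + 2√(8610), so γ^2 - 193 = 2√(8610); squaring, (γ^2 - 193)^2 = 4·8610, i.e. γ^4 - 386γ^2 + 37249 - 34440 = 0, i.e. γ^4 - 386γ^2 + 2809 = 0. So γ is a root of x^4 - 386x^2 + 2809. This polynomial is irreducible over Q: it has no rational root (each ±√70 ± √123 is irrational), and any factorization into two quadratics over Q would force √(8610) ∈ Q (pairing opposite roots) or √70, √123 ∈ Q (other pairings), all impossible. Hence [Q(γ):Q] = 4 = [Q(√70, √123):Q], so Q(γ) = Q(√70, √123).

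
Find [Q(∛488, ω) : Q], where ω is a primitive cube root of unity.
[Q(∛488, ω) : Q] = 6

[Q(∛488):Q] = 3 (min poly x^3 - 488, irreducible since 488 is not a perfect cube). [Q(ω):Q] = 2 (min poly x^2 + x + 1). Since Q(∛488) ⊂ R and ω ∉ R, we have ω ∉ Q(∛488), so x^2 + x + 1 remains irreducible over Q(∛488) and [Q(∛488, ω) : Q(∛488)] = 2. By the tower law, [Q(∛488, ω) : Q] = 3 · 2 = 6. (In fact Q(∛488, ω) is the splitting field of x^3 - 488 over Q.)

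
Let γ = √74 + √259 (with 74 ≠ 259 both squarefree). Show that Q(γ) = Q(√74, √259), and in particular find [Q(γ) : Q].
[Q(γ) : Q] = 4 (equivalently, Q(γ) = Q(√74, √259))

Obviously Q(γ) ⊆ Q(√74, √259), and [Q(√74, √259):Q] = 4 (since 74, 259 are distinct squarefree integers > 1 with 19166 not a perfect square). To show equality we compute the minimal polynomial of γ. From γ = √74 + √259: γ^2 = 74 + 2√(19166) + 259 = 333 + 2√(19166), so γ^2 - 333 = 2√(19166); squaring, (γ^2 - 333)^2 = 4·19166, i.e. γ^4 - 666γ^2 + 110889 - 76664 = 0, i.e. γ^4 - 666γ^2 + 34225 = 0. So γ is a root of x^4 - 666x^2 + 34225. This polynomial is irreducible over Q: it has no rational root (each ±√74 ± √259 is irrational), and any factorization into two quadratics over Q would force √(19166) ∈ Q (pairing opposite roots) or √74, √259 ∈ Q (other pairings), all impossible. Hence [Q(γ):Q] = 4 = [Q(√74, √259):Q], so Q(γ) = Q(√74, √259).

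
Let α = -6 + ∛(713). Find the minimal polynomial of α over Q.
m_α(x) = x^3 + 18x^2 + 108x - 497

Set β = α + 6 = ∛(713), so β^3 = 713. Then (α + 6)^3 - 713 = 0, i.e. α is a root of g(x) = (x + 6)^3 - 713 = x^3 + 18x^2 + 108x - 497. Since g(x) = h(x + 6) where h(x) = x^3 - 713, and h is irreducible over Q (because 713 is not a perfect cube, so h has no rational root, and a monic cubic with no rational root is irreducible), g is also irreducible (irreducibility is preserved under the substitution x → x + 6). Hence m_α(x) = x^3 + 18x^2 + 108x - 497.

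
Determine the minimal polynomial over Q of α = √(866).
m_α(x) = x^2 - 866

α satisfies α^2 - 866 = 0, so x^2 - 866 annihilates α. Since d = 866 is squarefree and ≠ 1, it is not a perfect square in Q, so x^2 - 866 has no rational root and is therefore irreducible over Q (a degree-2 polynomial over a field is irreducible iff it has no root). Hence m_α(x) = x^2 - 866.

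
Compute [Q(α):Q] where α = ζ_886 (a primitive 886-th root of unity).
[Q(α):Q] = 442

The minimal polynomial of ζ_886 over Q is the 886-th cyclotomic polynomial Φ_886(x), which is irreducible over Q and has degree φ(886) = 442. Hence [Q(α):Q] = φ(886) = 442.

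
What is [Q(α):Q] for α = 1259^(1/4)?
[Q(α):Q] = 4

α is a root of x^4 - 1259. By Eisenstein's criterion at the prime p = 1259 (which divides the constant term 1259 but p^2 = 1585081 does not, since 1259 is squarefree), x^4 - 1259 is irreducible over Q. Hence [Q(α):Q] = 4.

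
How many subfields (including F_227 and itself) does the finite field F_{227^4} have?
F_{227^4} has 3 subfields

The subfields of F_{p^n} are exactly the fields F_{p^d} for d | n (each is the fixed field of the unique index-d subgroup of Gal(F_{p^n}/F_p) ≅ Z/nZ). The divisors of n = 4 are {1, 2, 4}, giving 3 subfields: F_{227^1}, F_{227^2}, F_{227^4}.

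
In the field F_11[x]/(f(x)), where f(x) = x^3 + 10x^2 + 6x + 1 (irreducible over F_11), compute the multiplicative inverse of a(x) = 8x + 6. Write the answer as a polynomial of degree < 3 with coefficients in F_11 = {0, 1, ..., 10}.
a(x)^(-1) ≡ 8x^2 + 8x + 9 (mod f(x))

Since f is irreducible over F_11, F_11[x]/(f) is a field and a(x) ≠ 0 has an inverse. Apply the extended Euclidean algorithm to f(x) and a(x) in F_11[x]: f(x) = (7x^2 + 7x + 1)·a(x) + (6). The last nonzero remainder is the constant 6 = gcd(f, a) in F_11. Back-substituting through the division chain expresses 6 = s(x)·a(x) + t(x)·f(x) with s(x) ≡ 4x^2 + 4x + 10 (mod f), so (4x^2 + 4x + 10)·a(x) ≡ 6 (mod f). Multiplying by 6^(-1) ≡ 2 in F_11 gives a(x)^(-1) ≡ 2·(4x^2 + 4x + 10) ≡ 8x^2 + 8x + 9 (mod f). Check: (8x + 6)·(8x^2 + 8x + 9) = 9x^3 + 2x^2 + 10x + 10 ≡ 1 (mod x^3 + 10x^2 + 6x + 1).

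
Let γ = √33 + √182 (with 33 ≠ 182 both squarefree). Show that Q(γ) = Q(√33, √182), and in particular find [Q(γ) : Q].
[Q(γ) : Q] = 4 (equivalently, Q(γ) = Q(√33, √182))

Obviously Q(γ) ⊆ Q(√33, √182), and [Q(√33, √182):Q] = 4 (since 33, 182 are distinct squarefree integers > 1 with 6006 not a perfect square). To show equality we compute the minimal polynomial of γ. From γ = √33 + √182: γ^2 = 33 + 2√(6006) + 182 = 215 + 2√(6006), so γ^2 - 215 = 2√(6006); squaring, (γ^2 - 215)^2 = 4·6006, i.e. γ^4 - 430γ^2 + 46225 - 24024 = 0, i.e. γ^4 - 430γ^2 + 22201 = 0. So γ is a root of x^4 - 430x^2 + 22201. This polynomial is irreducible over Q: it has no rational root (each ±√33 ± √182 is irrational), and any factorization into two quadratics over Q would force √(6006) ∈ Q (pairing opposite roots) or √33, √182 ∈ Q (other pairings), all impossible. Hence [Q(γ):Q] = 4 = [Q(√33, √182):Q], so Q(γ) = Q(√33, √182).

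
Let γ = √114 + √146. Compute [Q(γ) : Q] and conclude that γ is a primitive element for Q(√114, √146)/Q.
[Q(γ) : Q] = 4 (equivalently, Q(γ) = Q(√114, √146))

Obviously Q(γ) ⊆ Q(√114, √146), and [Q(√114, √146):Q] = 4 (since 114, 146 are distinct squarefree integers > 1 with 16644 not a perfect square). To show equality we compute the minimal polynomial of γ. From γ = √114 + √146: γ^2 = 114 + 2√(16644) + 146 = 260 + 2√(16644), so γ^2 - 260 = 2√(16644); squaring, (γ^2 - 260)^2 = 4·16644, i.e. γ^4 - 520γ^2 + 67600 - 66576 = 0, i.e. γ^4 - 520γ^2 + 1024 = 0. So γ is a root of x^4 - 520x^2 + 1024. This polynomial is irreducible over Q: it has no rational root (each ±√114 ± √146 is irrational), and any factorization into two quadratics over Q would force √(16644) ∈ Q (pairing opposite roots) or √114, √146 ∈ Q (other pairings), all impossible. Hence [Q(γ):Q] = 4 = [Q(√114, √146):Q], so Q(γ) = Q(√114, √146).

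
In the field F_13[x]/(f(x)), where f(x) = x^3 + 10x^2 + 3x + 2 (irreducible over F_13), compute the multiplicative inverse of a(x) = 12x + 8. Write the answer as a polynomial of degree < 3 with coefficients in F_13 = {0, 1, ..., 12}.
a(x)^(-1) ≡ 5x^2 + 12x + 7 (mod f(x))

Since f is irreducible over F_13, F_13[x]/(f) is a field and a(x) ≠ 0 has an inverse. Apply the extended Euclidean algorithm to f(x) and a(x) in F_13[x]: f(x) = (12x^2 + 8x + 9)·a(x) + (8). The last nonzero remainder is the constant 8 = gcd(f, a) in F_13. Back-substituting through the division chain expresses 8 = s(x)·a(x) + t(x)·f(x) with s(x) ≡ x^2 + 5x + 4 (mod f), so (x^2 + 5x + 4)·a(x) ≡ 8 (mod f). Multiplying by 8^(-1) ≡ 5 in F_13 gives a(x)^(-1) ≡ 5·(x^2 + 5x + 4) ≡ 5x^2 + 12x + 7 (mod f). Check: (12x + 8)·(5x^2 + 12x + 7) = 8x^3 + 2x^2 + 11x + 4 ≡ 1 (mod x^3 + 10x^2 + 3x + 2).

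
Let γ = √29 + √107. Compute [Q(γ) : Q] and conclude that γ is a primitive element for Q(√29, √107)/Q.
[Q(γ) : Q] = 4 (equivalently, Q(γ) = Q(√29, √107))

Obviously Q(γ) ⊆ Q(√29, √107), and [Q(√29, √107):Q] = 4 (since 29, 107 are distinct squarefree integers > 1 with 3103 not a perfect square). To show equality we compute the minimal polynomial of γ. From γ = √29 + √107: γ^2 = 29 + 2√(3103) + 107 = 136 + 2√(3103), so γ^2 - 136 = 2√(3103); squaring, (γ^2 - 136)^2 = 4·3103, i.e. γ^4 - 272γ^2 + 18496 - 12412 = 0, i.e. γ^4 - 272γ^2 + 6084 = 0. So γ is a root of x^4 - 272x^2 + 6084. This polynomial is irreducible over Q: it has no rational root (each ±√29 ± √107 is irrational), and any factorization into two quadratics over Q would force √(3103) ∈ Q (pairing opposite roots) or √29, √107 ∈ Q (other pairings), all impossible. Hence [Q(γ):Q] = 4 = [Q(√29, √107):Q], so Q(γ) = Q(√29, √107).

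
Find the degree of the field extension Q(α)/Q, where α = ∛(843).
[Q(α):Q] = 3

The minimal polynomial of α is x^3 - 843, irreducible over Q since 843 is not a perfect cube (so x^3 - 843 has no rational root). Hence [Q(α):Q] = deg(m_α) = 3.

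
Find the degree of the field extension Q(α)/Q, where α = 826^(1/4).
[Q(α):Q] = 4

α is a root of x^4 - 826. By Eisenstein's criterion at the prime p = 2 (which divides the constant term 826 but p^2 = 4 does not, since 826 is squarefree), x^4 - 826 is irreducible over Q. Hence [Q(α):Q] = 4.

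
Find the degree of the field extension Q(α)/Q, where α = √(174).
[Q(α):Q] = 2

[Q(α):Q] equals the degree of the minimal polynomial of α. Here α^2 = 174 and x^2 - 174 is irreducible (d = 174 is squarefree, ≠ 1, hence not a square), so deg(m_α) = 2. Thus [Q(α):Q] = 2.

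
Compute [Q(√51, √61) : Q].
[Q(√51, √61) : Q] = 4

[Q(√51):Q] = 2 (min poly x^2 - 51, irreducible since 51 is squarefree > 1). For the top step, suppose √61 ∈ Q(√51), say √61 = c + d√51 with c, d ∈ Q. Squaring: 61 = c^2 + 51d^2 + 2cd√51. Since √51 ∉ Q this forces 2cd = 0. If d = 0 then √61 = c ∈ Q, contradicting 61 squarefree > 1. If c = 0 then 61 = 51d^2, so 51·61 = (51d)^2 is a perfect square in Q — but 51·61 = 3111 is not a perfect square (since 51 and 61 are distinct squarefree integers). Contradiction. Hence √61 ∉ Q(√51), so x^2 - 61 stays irreducible over Q(√51) and [Q(√51, √61) : Q(√51)] = 2. By the tower law, [Q(√51, √61) : Q] = 2 · 2 = 4.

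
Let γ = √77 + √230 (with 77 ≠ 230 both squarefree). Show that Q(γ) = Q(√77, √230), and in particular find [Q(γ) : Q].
[Q(γ) : Q] = 4 (equivalently, Q(γ) = Q(√77, √230))

Obviously Q(γ) ⊆ Q(√77, √230), and [Q(√77, √230):Q] = 4 (since 77, 230 are distinct squarefree integers > 1 with 17710 not a perfect square). To show equality we compute the minimal polynomial of γ. From γ = √77 + √230: γ^2 = 77 + 2√(17710) + 230 = 307 + 2√(17710), so γ^2 - 307 = 2√(17710); squaring, (γ^2 - 307)^2 = 4·17710, i.e. γ^4 - 614γ^2 + 94249 - 70840 = 0, i.e. γ^4 - 614γ^2 + 23409 = 0. So γ is a root of x^4 - 614x^2 + 23409. This polynomial is irreducible over Q: it has no rational root (each ±√77 ± √230 is irrational), and any factorization into two quadratics over Q would force √(17710) ∈ Q (pairing opposite roots) or √77, √230 ∈ Q (other pairings), all impossible. Hence [Q(γ):Q] = 4 = [Q(√77, √230):Q], so Q(γ) = Q(√77, √230).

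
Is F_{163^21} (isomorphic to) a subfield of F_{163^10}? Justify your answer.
No: F_{163^21} is not a subfield of F_{163^10}

F_{p^m} embeds in F_{p^n} iff m | n. Here 21 ∤ 10 (since 10 = 0·21 + 10 with remainder 10 ≠ 0), so F_{163^21} is not a subfield of F_{163^10}. Equivalently: if it were, the tower law would give 21 = [F_{163^21}:F_163] dividing [F_{163^10}:F_163] = 10, contradiction.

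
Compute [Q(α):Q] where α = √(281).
[Q(α):Q] = 2

[Q(α):Q] equals the degree of the minimal polynomial of α. Here α^2 = 281 and x^2 - 281 is irreducible (d = 281 is squarefree, ≠ 1, hence not a square), so deg(m_α) = 2. Thus [Q(α):Q] = 2.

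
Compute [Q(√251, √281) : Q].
[Q(√251, √281) : Q] = 4

[Q(√251):Q] = 2 (min poly x^2 - 251, irreducible since 251 is squarefree > 1). For the top step, suppose √281 ∈ Q(√251), say √281 = c + d√251 with c, d ∈ Q. Squaring: 281 = c^2 + 251d^2 + 2cd√251. Since √251 ∉ Q this forces 2cd = 0. If d = 0 then √281 = c ∈ Q, contradicting 281 squarefree > 1. If c = 0 then 281 = 251d^2, so 251·281 = (251d)^2 is a perfect square in Q — but 251·281 = 70531 is not a perfect square (since 251 and 281 are distinct squarefree integers). Contradiction. Hence √281 ∉ Q(√251), so x^2 - 281 stays irreducible over Q(√251) and [Q(√251, √281) : Q(√251)] = 2. By the tower law, [Q(√251, √281) : Q] = 2 · 2 = 4.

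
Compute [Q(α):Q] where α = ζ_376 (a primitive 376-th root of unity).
[Q(α):Q] = 184

The minimal polynomial of ζ_376 over Q is the 376-th cyclotomic polynomial Φ_376(x), which is irreducible over Q and has degree φ(376) = 184. Hence [Q(α):Q] = φ(376) = 184.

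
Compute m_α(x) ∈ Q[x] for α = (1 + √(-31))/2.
m_α(x) = x^2 - x + 8

From 2α - 1 = √(-31), squaring gives (2α - 1)^2 = -31, i.e. 4α^2 - 4α + 1 = -31, so α^2 - α + (1 + 31)/4 = 0. Since -31 ≡ 1 (mod 4), (1 + 31)/4 = 8 ∈ Z. The polynomial x^2 - x + 8 has discriminant 1 - 4·(8) = -31, which is not a perfect square in Q (d = -31 is squarefree and ≠ 1), so x^2 - x + 8 is irreducible over Q. It is the minimal polynomial of α.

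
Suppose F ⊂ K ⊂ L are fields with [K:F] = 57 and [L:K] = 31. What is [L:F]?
[L:F] = 1767

The tower law says that for any tower of field extensions F ⊂ K ⊂ L with finite degrees, [L:F] = [L:K] · [K:F]. Here this gives [L:F] = 31 · 57 = 1767.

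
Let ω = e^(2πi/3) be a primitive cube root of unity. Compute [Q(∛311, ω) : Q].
[Q(∛311, ω) : Q] = 6

[Q(∛311):Q] = 3 (min poly x^3 - 311, irreducible since 311 is not a perfect cube). [Q(ω):Q] = 2 (min poly x^2 + x + 1). Since Q(∛311) ⊂ R and ω ∉ R, we have ω ∉ Q(∛311), so x^2 + x + 1 remains irreducible over Q(∛311) and [Q(∛311, ω) : Q(∛311)] = 2. By the tower law, [Q(∛311, ω) : Q] = 3 · 2 = 6. (In fact Q(∛311, ω) is the splitting field of x^3 - 311 over Q.)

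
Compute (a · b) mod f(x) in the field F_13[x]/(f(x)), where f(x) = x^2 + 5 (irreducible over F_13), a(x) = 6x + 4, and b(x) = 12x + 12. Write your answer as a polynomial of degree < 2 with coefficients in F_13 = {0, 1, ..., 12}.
a · b ≡ 3x (mod f(x))

Multiply in F_13[x]: a(x)·b(x) = (6x + 4)·(12x + 12) = 7x^2 + 3x + 9. This has degree ≥ 2, so divide by f(x) over F_13: 7x^2 + 3x + 9 = (7)·(x^2 + 5) + (3x). Hence a·b ≡ 3x (mod f). (F_13[x]/(f) is a field with 13^2 = 169 elements since f is irreducible of degree 2.)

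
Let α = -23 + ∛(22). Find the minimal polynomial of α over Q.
m_α(x) = x^3 + 69x^2 + 1587x + 12145

Set β = α + 23 = ∛(22), so β^3 = 22. Then (α + 23)^3 - 22 = 0, i.e. α is a root of g(x) = (x + 23)^3 - 22 = x^3 + 69x^2 + 1587x + 12145. Since g(x) = h(x + 23) where h(x) = x^3 - 22, and h is irreducible over Q (because 22 is not a perfect cube, so h has no rational root, and a monic cubic with no rational root is irreducible), g is also irreducible (irreducibility is preserved under the substitution x → x + 23). Hence m_α(x) = x^3 + 69x^2 + 1587x + 12145.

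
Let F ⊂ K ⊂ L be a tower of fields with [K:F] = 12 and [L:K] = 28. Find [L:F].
[L:F] = 336

The tower law says that for any tower of field extensions F ⊂ K ⊂ L with finite degrees, [L:F] = [L:K] · [K:F]. Here this gives [L:F] = 28 · 12 = 336.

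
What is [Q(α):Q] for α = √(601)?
[Q(α):Q] = 2

[Q(α):Q] equals the degree of the minimal polynomial of α. Here α^2 = 601 and x^2 - 601 is irreducible (d = 601 is squarefree, ≠ 1, hence not a square), so deg(m_α) = 2. Thus [Q(α):Q] = 2.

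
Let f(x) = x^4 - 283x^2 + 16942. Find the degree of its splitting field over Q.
[K : Q] = 4

Solving the quadratic in x^2: x^2 = (283 ± √(283^2 - 4·16942))/2 = (283 ± √12321)/2 = (283 ± 111)/2, giving x^2 = 86 or x^2 = 197. So f(x) = (x^2 - 86)(x^2 - 197) and the roots of f are ±√86, ±√197. Hence the splitting field is K = Q(√86, √197). Since 86 and 197 are distinct squarefree integers > 1, their product 16942 is not a perfect square, so √197 ∉ Q(√86). By the tower law [K:Q] = [Q(√86,√197):Q(√86)] · [Q(√86):Q] = 2 · 2 = 4.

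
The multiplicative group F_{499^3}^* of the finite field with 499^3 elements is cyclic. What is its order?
|F_{499^3}^*| = 124251498

F_{499^3} has 499^3 = 124251499 elements; its multiplicative group consists of all nonzero elements, so |F_{499^3}^*| = 124251499 - 1 = 124251498. (It is cyclic since any finite subgroup of the multiplicative group of a field is cyclic.)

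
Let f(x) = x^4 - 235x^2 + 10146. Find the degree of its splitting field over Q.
[K : Q] = 4

Solving the quadratic in x^2: x^2 = (235 ± √(235^2 - 4·10146))/2 = (235 ± √14641)/2 = (235 ± 121)/2, giving x^2 = 178 or x^2 = 57. So f(x) = (x^2 - 178)(x^2 - 57) and the roots of f are ±√178, ±√57. Hence the splitting field is K = Q(√178, √57). Since 178 and 57 are distinct squarefree integers > 1, their product 10146 is not a perfect square, so √57 ∉ Q(√178). By the tower law [K:Q] = [Q(√178,√57):Q(√178)] · [Q(√178):Q] = 2 · 2 = 4.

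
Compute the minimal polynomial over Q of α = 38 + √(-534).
m_α(x) = x^2 - 76x + 1978

From α - 38 = √(-534), squaring gives (α - 38)^2 = -534, i.e. α^2 - 76α + 1444 = -534, so α^2 - 76α + 1978 = 0. The discriminant of x^2 - 76x + 1978 is (-76)^2 - 4·(1978) = 5776 - 7912 = -2136, and 4·(-534) is not a perfect square in Q since -534 is squarefree and ≠ 1. Hence x^2 - 76x + 1978 is irreducible over Q and is the minimal polynomial of α.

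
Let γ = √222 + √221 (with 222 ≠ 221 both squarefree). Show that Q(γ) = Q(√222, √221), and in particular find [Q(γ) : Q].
[Q(γ) : Q] = 4 (equivalently, Q(γ) = Q(√222, √221))

Obviously Q(γ) ⊆ Q(√222, √221), and [Q(√222, √221):Q] = 4 (since 222, 221 are distinct squarefree integers > 1 with 49062 not a perfect square). To show equality we compute the minimal polynomial of γ. From γ = √222 + √221: γ^2 = 222 + 2√(49062) + 221 = 443 + 2√(49062), so γ^2 - 443 = 2√(49062); squaring, (γ^2 - 443)^2 = 4·49062, i.e. γ^4 - 886γ^2 + 196249 - 196248 = 0, i.e. γ^4 - 886γ^2 + 1 = 0. So γ is a root of x^4 - 886x^2 + 1. This polynomial is irreducible over Q: it has no rational root (each ±√222 ± √221 is irrational), and any factorization into two quadratics over Q would force √(49062) ∈ Q (pairing opposite roots) or √222, √221 ∈ Q (other pairings), all impossible. Hence [Q(γ):Q] = 4 = [Q(√222, √221):Q], so Q(γ) = Q(√222, √221).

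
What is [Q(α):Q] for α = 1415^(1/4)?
[Q(α):Q] = 4

α is a root of x^4 - 1415. By Eisenstein's criterion at the prime p = 5 (which divides the constant term 1415 but p^2 = 25 does not, since 1415 is squarefree), x^4 - 1415 is irreducible over Q. Hence [Q(α):Q] = 4.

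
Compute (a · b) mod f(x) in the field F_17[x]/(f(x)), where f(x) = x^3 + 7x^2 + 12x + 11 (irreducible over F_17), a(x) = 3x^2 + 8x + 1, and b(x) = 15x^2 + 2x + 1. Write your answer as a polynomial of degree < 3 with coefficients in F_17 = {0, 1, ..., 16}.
a · b ≡ x^2 + 15x + 6 (mod f(x))

Multiply in F_17[x]: a(x)·b(x) = (3x^2 + 8x + 1)·(15x^2 + 2x + 1) = 11x^4 + 7x^3 + 10x + 1. This has degree ≥ 3, so divide by f(x) over F_17: 11x^4 + 7x^3 + 10x + 1 = (11x + 15)·(x^3 + 7x^2 + 12x + 11) + (x^2 + 15x + 6). Hence a·b ≡ x^2 + 15x + 6 (mod f). (F_17[x]/(f) is a field with 17^3 = 4913 elements since f is irreducible of degree 3.)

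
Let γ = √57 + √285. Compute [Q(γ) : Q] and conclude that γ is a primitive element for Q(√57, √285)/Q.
[Q(γ) : Q] = 4 (equivalently, Q(γ) = Q(√57, √285))

Obviously Q(γ) ⊆ Q(√57, √285), and [Q(√57, √285):Q] = 4 (since 57, 285 are distinct squarefree integers > 1 with 16245 not a perfect square). To show equality we compute the minimal polynomial of γ. From γ = √57 + √285: γ^2 = 57 + 2√(16245) + 285 = 342 + 2√(16245), so γ^2 - 342 = 2√(16245); squaring, (γ^2 - 342)^2 = 4·16245, i.e. γ^4 - 684γ^2 + 116964 - 64980 = 0, i.e. γ^4 - 684γ^2 + 51984 = 0. So γ is a root of x^4 - 684x^2 + 51984. This polynomial is irreducible over Q: it has no rational root (each ±√57 ± √285 is irrational), and any factorization into two quadratics over Q would force √(16245) ∈ Q (pairing opposite roots) or √57, √285 ∈ Q (other pairings), all impossible. Hence [Q(γ):Q] = 4 = [Q(√57, √285):Q], so Q(γ) = Q(√57, √285).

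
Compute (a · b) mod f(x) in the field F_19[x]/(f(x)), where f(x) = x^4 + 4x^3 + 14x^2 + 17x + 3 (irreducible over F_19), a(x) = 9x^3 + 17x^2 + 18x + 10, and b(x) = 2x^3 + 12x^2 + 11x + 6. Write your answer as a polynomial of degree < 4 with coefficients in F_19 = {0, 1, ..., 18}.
a · b ≡ x^3 + 16x^2 + 2x + 12 (mod f(x))

Multiply in F_19[x]: a(x)·b(x) = (9x^3 + 17x^2 + 18x + 10)·(2x^3 + 12x^2 + 11x + 6) = 18x^6 + 9x^5 + 16x^4 + 2x^3 + 2x^2 + 9x + 3. This has degree ≥ 4, so divide by f(x) over F_19: 18x^6 + 9x^5 + 16x^4 + 2x^3 + 2x^2 + 9x + 3 = (18x^2 + 13x + 16)·(x^4 + 4x^3 + 14x^2 + 17x + 3) + (x^3 + 16x^2 + 2x + 12). Hence a·b ≡ x^3 + 16x^2 + 2x + 12 (mod f). (F_19[x]/(f) is a field with 19^4 = 130321 elements since f is irreducible of degree 4.)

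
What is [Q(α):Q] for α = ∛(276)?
[Q(α):Q] = 3

The minimal polynomial of α is x^3 - 276, irreducible over Q since 276 is not a perfect cube (so x^3 - 276 has no rational root). Hence [Q(α):Q] = deg(m_α) = 3.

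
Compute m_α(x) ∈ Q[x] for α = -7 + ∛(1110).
m_α(x) = x^3 + 21x^2 + 147x - 767

Set β = α + 7 = ∛(1110), so β^3 = 1110. Then (α + 7)^3 - 1110 = 0, i.e. α is a root of g(x) = (x + 7)^3 - 1110 = x^3 + 21x^2 + 147x - 767. Since g(x) = h(x + 7) where h(x) = x^3 - 1110, and h is irreducible over Q (because 1110 is not a perfect cube, so h has no rational root, and a monic cubic with no rational root is irreducible), g is also irreducible (irreducibility is preserved under the substitution x → x + 7). Hence m_α(x) = x^3 + 21x^2 + 147x - 767.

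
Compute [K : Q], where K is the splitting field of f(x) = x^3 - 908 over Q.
[K : Q] = 6

The roots of x^3 - 908 are ∛908, ω∛908, ω^2∛908 where ω = e^(2πi/3) is a primitive cube root of unity, so K = Q(∛908, ω). Now [Q(∛908):Q] = 3 (since 908 is not a perfect cube, x^3 - 908 is irreducible) and [Q(ω):Q] = 2. Both 2 and 3 divide [K:Q], and [K:Q] ≤ 3·2 = 6, so [K:Q] = 6. (Equivalently: Q(∛908) ⊂ R but ω ∉ R, so [K : Q(∛908)] = 2.)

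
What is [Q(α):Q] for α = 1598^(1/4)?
[Q(α):Q] = 4

α is a root of x^4 - 1598. By Eisenstein's criterion at the prime p = 2 (which divides the constant term 1598 but p^2 = 4 does not, since 1598 is squarefree), x^4 - 1598 is irreducible over Q. Hence [Q(α):Q] = 4.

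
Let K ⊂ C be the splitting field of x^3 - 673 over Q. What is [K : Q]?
[K : Q] = 6

The roots of x^3 - 673 are ∛673, ω∛673, ω^2∛673 where ω = e^(2πi/3) is a primitive cube root of unity, so K = Q(∛673, ω). Now [Q(∛673):Q] = 3 (since 673 is not a perfect cube, x^3 - 673 is irreducible) and [Q(ω):Q] = 2. Both 2 and 3 divide [K:Q], and [K:Q] ≤ 3·2 = 6, so [K:Q] = 6. (Equivalently: Q(∛673) ⊂ R but ω ∉ R, so [K : Q(∛673)] = 2.)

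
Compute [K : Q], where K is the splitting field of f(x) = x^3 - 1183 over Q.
[K : Q] = 6

The roots of x^3 - 1183 are ∛1183, ω∛1183, ω^2∛1183 where ω = e^(2πi/3) is a primitive cube root of unity, so K = Q(∛1183, ω). Now [Q(∛1183):Q] = 3 (since 1183 is not a perfect cube, x^3 - 1183 is irreducible) and [Q(ω):Q] = 2. Both 2 and 3 divide [K:Q], and [K:Q] ≤ 3·2 = 6, so [K:Q] = 6. (Equivalently: Q(∛1183) ⊂ R but ω ∉ R, so [K : Q(∛1183)] = 2.)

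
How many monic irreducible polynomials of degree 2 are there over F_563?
There are 158203 monic irreducible polynomials of degree 2 over F_563

Each element of F_{563^2} that lies in no proper subfield is a root of exactly one monic irreducible of degree 2 over F_563, and each such polynomial has 2 distinct roots in F_{563^2}. By Möbius inversion the count is N_563(2) = (1/2) Σ_{d|2} μ(2/d) · 563^d = (1/2)(μ(2)·563^1 + μ(1)·563^2) = 316406/2 = 158203.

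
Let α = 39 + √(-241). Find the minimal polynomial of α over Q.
m_α(x) = x^2 - 78x + 1762

From α - 39 = √(-241), squaring gives (α - 39)^2 = -241, i.e. α^2 - 78α + 1521 = -241, so α^2 - 78α + 1762 = 0. The discriminant of x^2 - 78x + 1762 is (-78)^2 - 4·(1762) = 6084 - 7048 = -964, and 4·(-241) is not a perfect square in Q since -241 is squarefree and ≠ 1. Hence x^2 - 78x + 1762 is irreducible over Q and is the minimal polynomial of α.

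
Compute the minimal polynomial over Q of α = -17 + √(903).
m_α(x) = x^2 + 34x - 614

From α + 17 = √(903), squaring gives (α + 17)^2 = 903, i.e. α^2 + 34α + 289 = 903, so α^2 + 34α - 614 = 0. The discriminant of x^2 + 34x - 614 is (34)^2 - 4·(-614) = 1156 + 2456 = 3612, and 4·(903) is not a perfect square in Q since 903 is squarefree and ≠ 1. Hence x^2 + 34x - 614 is irreducible over Q and is the minimal polynomial of α.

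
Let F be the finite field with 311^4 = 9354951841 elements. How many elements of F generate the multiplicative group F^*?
There are φ(9354951840) = 2205941760 primitive elements

F_q^* is cyclic of order q - 1 = 9354951840. A cyclic group of order m has exactly φ(m) generators. Here m = 9354951840 = 2^5 · 3 · 5 · 13 · 31 · 137 · 353, so the number of primitive elements is φ(9354951840) = 2205941760.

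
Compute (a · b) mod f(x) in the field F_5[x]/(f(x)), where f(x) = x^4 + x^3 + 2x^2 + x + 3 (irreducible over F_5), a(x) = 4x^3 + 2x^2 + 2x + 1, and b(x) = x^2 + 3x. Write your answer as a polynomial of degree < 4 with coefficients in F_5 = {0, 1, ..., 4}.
a · b ≡ 3x^2 + x (mod f(x))

Multiply in F_5[x]: a(x)·b(x) = (4x^3 + 2x^2 + 2x + 1)·(x^2 + 3x) = 4x^5 + 4x^4 + 3x^3 + 2x^2 + 3x. This has degree ≥ 4, so divide by f(x) over F_5: 4x^5 + 4x^4 + 3x^3 + 2x^2 + 3x = (4x)·(x^4 + x^3 + 2x^2 + x + 3) + (3x^2 + x). Hence a·b ≡ 3x^2 + x (mod f). (F_5[x]/(f) is a field with 5^4 = 625 elements since f is irreducible of degree 4.)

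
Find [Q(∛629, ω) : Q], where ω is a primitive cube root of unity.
[Q(∛629, ω) : Q] = 6

[Q(∛629):Q] = 3 (min poly x^3 - 629, irreducible since 629 is not a perfect cube). [Q(ω):Q] = 2 (min poly x^2 + x + 1). Since Q(∛629) ⊂ R and ω ∉ R, we have ω ∉ Q(∛629), so x^2 + x + 1 remains irreducible over Q(∛629) and [Q(∛629, ω) : Q(∛629)] = 2. By the tower law, [Q(∛629, ω) : Q] = 3 · 2 = 6. (In fact Q(∛629, ω) is the splitting field of x^3 - 629 over Q.)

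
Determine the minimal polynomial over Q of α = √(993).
m_α(x) = x^2 - 993

α satisfies α^2 - 993 = 0, so x^2 - 993 annihilates α. Since d = 993 is squarefree and ≠ 1, it is not a perfect square in Q, so x^2 - 993 has no rational root and is therefore irreducible over Q (a degree-2 polynomial over a field is irreducible iff it has no root). Hence m_α(x) = x^2 - 993.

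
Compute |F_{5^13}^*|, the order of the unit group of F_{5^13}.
|F_{5^13}^*| = 1220703124

F_{5^13} has 5^13 = 1220703125 elements; its multiplicative group consists of all nonzero elements, so |F_{5^13}^*| = 1220703125 - 1 = 1220703124. (It is cyclic since any finite subgroup of the multiplicative group of a field is cyclic.)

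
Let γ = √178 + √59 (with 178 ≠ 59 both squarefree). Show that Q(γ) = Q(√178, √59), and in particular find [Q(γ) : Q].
[Q(γ) : Q] = 4 (equivalently, Q(γ) = Q(√178, √59))

Obviously Q(γ) ⊆ Q(√178, √59), and [Q(√178, √59):Q] = 4 (since 178, 59 are distinct squarefree integers > 1 with 10502 not a perfect square). To show equality we compute the minimal polynomial of γ. From γ = √178 + √59: γ^2 = 178 + 2√(10502) + 59 = 237 + 2√(10502), so γ^2 - 237 = 2√(10502); squaring, (γ^2 - 237)^2 = 4·10502, i.e. γ^4 - 474γ^2 + 56169 - 42008 = 0, i.e. γ^4 - 474γ^2 + 14161 = 0. So γ is a root of x^4 - 474x^2 + 14161. This polynomial is irreducible over Q: it has no rational root (each ±√178 ± √59 is irrational), and any factorization into two quadratics over Q would force √(10502) ∈ Q (pairing opposite roots) or √178, √59 ∈ Q (other pairings), all impossible. Hence [Q(γ):Q] = 4 = [Q(√178, √59):Q], so Q(γ) = Q(√178, √59).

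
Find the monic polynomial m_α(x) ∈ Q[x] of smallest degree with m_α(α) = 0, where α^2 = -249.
m_α(x) = x^2 + 249

α satisfies α^2 + 249 = 0, so x^2 + 249 annihilates α. Since d = -249 is squarefree and ≠ 1, it is not a perfect square in Q, so x^2 + 249 has no rational root and is therefore irreducible over Q (a degree-2 polynomial over a field is irreducible iff it has no root). Hence m_α(x) = x^2 + 249.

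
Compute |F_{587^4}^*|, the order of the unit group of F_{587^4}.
|F_{587^4}^*| = 118727795760

F_{587^4} has 587^4 = 118727795761 elements; its multiplicative group consists of all nonzero elements, so |F_{587^4}^*| = 118727795761 - 1 = 118727795760. (It is cyclic since any finite subgroup of the multiplicative group of a field is cyclic.)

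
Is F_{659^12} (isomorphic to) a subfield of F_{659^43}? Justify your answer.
No: F_{659^12} is not a subfield of F_{659^43}

F_{p^m} embeds in F_{p^n} iff m | n. Here 12 ∤ 43 (since 43 = 3·12 + 7 with remainder 7 ≠ 0), so F_{659^12} is not a subfield of F_{659^43}. Equivalently: if it were, the tower law would give 12 = [F_{659^12}:F_659] dividing [F_{659^43}:F_659] = 43, contradiction.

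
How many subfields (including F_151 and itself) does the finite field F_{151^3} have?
F_{151^3} has 2 subfields

The subfields of F_{p^n} are exactly the fields F_{p^d} for d | n (each is the fixed field of the unique index-d subgroup of Gal(F_{p^n}/F_p) ≅ Z/nZ). The divisors of n = 3 are {1, 3}, giving 2 subfields: F_{151^1}, F_{151^3}.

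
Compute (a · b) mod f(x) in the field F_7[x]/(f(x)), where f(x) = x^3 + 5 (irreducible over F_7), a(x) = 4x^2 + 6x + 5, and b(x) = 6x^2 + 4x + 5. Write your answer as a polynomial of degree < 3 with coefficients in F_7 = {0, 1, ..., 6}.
a · b ≡ 4x^2 + 3 (mod f(x))

Multiply in F_7[x]: a(x)·b(x) = (4x^2 + 6x + 5)·(6x^2 + 4x + 5) = 3x^4 + 3x^3 + 4x^2 + x + 4. This has degree ≥ 3, so divide by f(x) over F_7: 3x^4 + 3x^3 + 4x^2 + x + 4 = (3x + 3)·(x^3 + 5) + (4x^2 + 3). Hence a·b ≡ 4x^2 + 3 (mod f). (F_7[x]/(f) is a field with 7^3 = 343 elements since f is irreducible of degree 3.)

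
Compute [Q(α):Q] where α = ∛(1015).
[Q(α):Q] = 3

The minimal polynomial of α is x^3 - 1015, irreducible over Q since 1015 is not a perfect cube (so x^3 - 1015 has no rational root). Hence [Q(α):Q] = deg(m_α) = 3.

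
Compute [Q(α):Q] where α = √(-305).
[Q(α):Q] = 2

[Q(α):Q] equals the degree of the minimal polynomial of α. Here α^2 = -305 and x^2 + 305 is irreducible (d = -305 is squarefree, ≠ 1, hence not a square), so deg(m_α) = 2. Thus [Q(α):Q] = 2.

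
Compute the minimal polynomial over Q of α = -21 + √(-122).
m_α(x) = x^2 + 42x + 563

From α + 21 = √(-122), squaring gives (α + 21)^2 = -122, i.e. α^2 + 42α + 441 = -122, so α^2 + 42α + 563 = 0. The discriminant of x^2 + 42x + 563 is (42)^2 - 4·(563) = 1764 - 2252 = -488, and 4·(-122) is not a perfect square in Q since -122 is squarefree and ≠ 1. Hence x^2 + 42x + 563 is irreducible over Q and is the minimal polynomial of α.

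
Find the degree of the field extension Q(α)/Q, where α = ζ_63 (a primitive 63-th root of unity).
[Q(α):Q] = 36

The minimal polynomial of ζ_63 over Q is the 63-th cyclotomic polynomial Φ_63(x), which is irreducible over Q and has degree φ(63) = 36. Hence [Q(α):Q] = φ(63) = 36.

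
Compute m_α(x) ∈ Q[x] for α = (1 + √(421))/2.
m_α(x) = x^2 - x - 105

From 2α - 1 = √(421), squaring gives (2α - 1)^2 = 421, i.e. 4α^2 - 4α + 1 = 421, so α^2 - α + (1 - 421)/4 = 0. Since 421 ≡ 1 (mod 4), (1 - 421)/4 = -105 ∈ Z. The polynomial x^2 - x - 105 has discriminant 1 - 4·(-105) = 421, which is not a perfect square in Q (d = 421 is squarefree and ≠ 1), so x^2 - x - 105 is irreducible over Q. It is the minimal polynomial of α.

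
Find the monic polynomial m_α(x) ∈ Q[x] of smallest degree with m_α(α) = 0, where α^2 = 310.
m_α(x) = x^2 - 310

α satisfies α^2 - 310 = 0, so x^2 - 310 annihilates α. Since d = 310 is squarefree and ≠ 1, it is not a perfect square in Q, so x^2 - 310 has no rational root and is therefore irreducible over Q (a degree-2 polynomial over a field is irreducible iff it has no root). Hence m_α(x) = x^2 - 310.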